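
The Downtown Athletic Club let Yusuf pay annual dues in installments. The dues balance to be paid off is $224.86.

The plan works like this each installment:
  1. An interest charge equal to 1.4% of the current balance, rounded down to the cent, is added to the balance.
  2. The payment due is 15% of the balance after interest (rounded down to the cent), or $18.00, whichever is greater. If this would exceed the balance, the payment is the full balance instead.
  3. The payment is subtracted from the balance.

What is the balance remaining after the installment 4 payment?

$124.09

Installment 1: opening $224.86; interest $3.14 → $228.00; payment $34.20; balance $193.80
Installment 2: opening $193.80; interest $2.71 → $196.51; payment $29.47; balance $167.04
Installment 3: opening $167.04; interest $2.33 → $169.37; payment $25.40; balance $143.97
Installment 4: opening $143.97; interest $2.01 → $145.98; payment $21.89; balance $124.09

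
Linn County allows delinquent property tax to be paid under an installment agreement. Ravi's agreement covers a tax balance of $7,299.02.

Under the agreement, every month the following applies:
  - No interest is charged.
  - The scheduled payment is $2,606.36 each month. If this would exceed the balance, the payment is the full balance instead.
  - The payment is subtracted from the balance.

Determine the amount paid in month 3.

$2,086.30

Month 1: $7,299.02 − $2,606.36 → $4,692.66
Month 2: $4,692.66 − $2,606.36 → $2,086.30
Month 3: $2,086.30 − $2,086.30 → $0.00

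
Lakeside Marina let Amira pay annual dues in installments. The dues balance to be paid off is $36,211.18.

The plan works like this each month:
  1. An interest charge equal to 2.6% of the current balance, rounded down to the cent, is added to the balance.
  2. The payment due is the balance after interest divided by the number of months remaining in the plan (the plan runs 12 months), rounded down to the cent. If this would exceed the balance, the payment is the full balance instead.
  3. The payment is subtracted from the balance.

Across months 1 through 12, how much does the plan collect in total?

$42,953.98

# | Opening | Interest | Payment | End bal
1 | $36,211.18 | $941.49 | $3,096.05 | $34,056.62
2 | $34,056.62 | $885.47 | $3,176.55 | $31,765.54
3 | $31,765.54 | $825.90 | $3,259.14 | $29,332.30
4 | $29,332.30 | $762.63 | $3,343.88 | $26,751.05
5 | $26,751.05 | $695.52 | $3,430.82 | $24,015.75
6 | $24,015.75 | $624.40 | $3,520.02 | $21,120.13
7 | $21,120.13 | $549.12 | $3,611.54 | $18,057.71
8 | $18,057.71 | $469.50 | $3,705.44 | $14,821.77
9 | $14,821.77 | $385.36 | $3,801.78 | $11,405.35
10 | $11,405.35 | $296.53 | $3,900.62 | $7,801.26
11 | $7,801.26 | $202.83 | $4,002.04 | $4,002.05
12 | $4,002.05 | $104.05 | $4,106.10 | $0.00
Total paid: $42,953.98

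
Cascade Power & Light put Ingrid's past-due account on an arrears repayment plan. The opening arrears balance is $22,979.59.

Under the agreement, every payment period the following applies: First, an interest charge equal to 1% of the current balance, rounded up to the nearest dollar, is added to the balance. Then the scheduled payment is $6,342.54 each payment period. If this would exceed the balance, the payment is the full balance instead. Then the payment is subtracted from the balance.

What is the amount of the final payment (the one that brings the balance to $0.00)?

$4,502.97

Payment period 1: $22,979.59 +$230.00 interest = $23,209.59; pay $6,342.54 → $16,867.05
Payment period 2: $16,867.05 +$169.00 interest = $17,036.05; pay $6,342.54 → $10,693.51
Payment period 3: $10,693.51 +$107.00 interest = $10,800.51; pay $6,342.54 → $4,457.97
Payment period 4: $4,457.97 +$45.00 interest = $4,502.97; pay $4,502.97 → $0.00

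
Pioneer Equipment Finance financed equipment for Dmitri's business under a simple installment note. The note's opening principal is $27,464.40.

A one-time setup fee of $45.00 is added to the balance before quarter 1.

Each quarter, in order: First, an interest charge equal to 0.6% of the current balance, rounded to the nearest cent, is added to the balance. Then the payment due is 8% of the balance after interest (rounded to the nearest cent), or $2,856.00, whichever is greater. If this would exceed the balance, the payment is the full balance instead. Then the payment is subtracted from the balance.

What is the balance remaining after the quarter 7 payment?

$8,330.33

# | Opening | Interest | Payment | End bal
1 | $27,509.40 | $165.06 | $2,856.00 | $24,818.46
2 | $24,818.46 | $148.91 | $2,856.00 | $22,111.37
3 | $22,111.37 | $132.67 | $2,856.00 | $19,388.04
4 | $19,388.04 | $116.33 | $2,856.00 | $16,648.37
5 | $16,648.37 | $99.89 | $2,856.00 | $13,892.26
6 | $13,892.26 | $83.35 | $2,856.00 | $11,119.61
7 | $11,119.61 | $66.72 | $2,856.00 | $8,330.33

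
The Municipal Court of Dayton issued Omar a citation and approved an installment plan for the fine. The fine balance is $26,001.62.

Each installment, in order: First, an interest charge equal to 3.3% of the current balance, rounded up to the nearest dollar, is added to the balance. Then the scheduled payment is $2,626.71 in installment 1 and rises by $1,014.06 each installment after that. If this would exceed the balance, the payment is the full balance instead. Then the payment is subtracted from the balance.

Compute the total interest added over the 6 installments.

$3,550.00

Installment 1: $26,001.62 +$859.00 interest = $26,860.62; pay $2,626.71 → $24,233.91
Installment 2: $24,233.91 +$800.00 interest = $25,033.91; pay $3,640.77 → $21,393.14
Installment 3: $21,393.14 +$706.00 interest = $22,099.14; pay $4,654.83 → $17,444.31
Installment 4: $17,444.31 +$576.00 interest = $18,020.31; pay $5,668.89 → $12,351.42
Installment 5: $12,351.42 +$408.00 interest = $12,759.42; pay $6,682.95 → $6,076.47
Installment 6: $6,076.47 +$201.00 interest = $6,277.47; pay $6,277.47 → $0.00
Total interest: $859.00 + $800.00 + $706.00 + $576.00 + $408.00 + $201.00 = $3,550.00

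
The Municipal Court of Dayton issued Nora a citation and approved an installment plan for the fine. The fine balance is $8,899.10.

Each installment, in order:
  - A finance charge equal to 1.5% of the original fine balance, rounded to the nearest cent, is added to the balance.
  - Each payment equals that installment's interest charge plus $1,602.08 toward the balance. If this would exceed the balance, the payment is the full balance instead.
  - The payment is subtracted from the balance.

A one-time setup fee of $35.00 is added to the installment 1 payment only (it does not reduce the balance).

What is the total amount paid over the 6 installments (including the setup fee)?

Installment 1: opening $8,899.10; interest $133.49 → $9,032.59; payment $1,735.57 (+ $35.00 fee); balance $7,297.02
Installment 2: opening $7,297.02; interest $133.49 → $7,430.51; payment $1,735.57; balance $5,694.94
Installment 3: opening $5,694.94; interest $133.49 → $5,828.43; payment $1,735.57; balance $4,092.86
Installment 4: opening $4,092.86; interest $133.49 → $4,226.35; payment $1,735.57; balance $2,490.78
Installment 5: opening $2,490.78; interest $133.49 → $2,624.27; payment $1,735.57; balance $888.70
Installment 6: opening $888.70; interest $133.49 → $1,022.19; payment $1,022.19; balance $0.00
Total paid: $9,735.04

$9,735.04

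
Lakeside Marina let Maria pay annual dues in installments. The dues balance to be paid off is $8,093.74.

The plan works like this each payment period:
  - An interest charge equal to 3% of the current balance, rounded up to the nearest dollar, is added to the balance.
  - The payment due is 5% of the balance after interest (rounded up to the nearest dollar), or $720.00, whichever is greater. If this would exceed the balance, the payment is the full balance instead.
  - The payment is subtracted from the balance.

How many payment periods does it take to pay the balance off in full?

14

Payment period 1: opening $8,093.74; interest $243.00 → $8,336.74; payment $720.00; balance $7,616.74
Payment period 2: opening $7,616.74; interest $229.00 → $7,845.74; payment $720.00; balance $7,125.74
Payment period 3: opening $7,125.74; interest $214.00 → $7,339.74; payment $720.00; balance $6,619.74
Payment period 4: opening $6,619.74; interest $199.00 → $6,818.74; payment $720.00; balance $6,098.74
Payment period 5: opening $6,098.74; interest $183.00 → $6,281.74; payment $720.00; balance $5,561.74
Payment period 6: opening $5,561.74; interest $167.00 → $5,728.74; payment $720.00; balance $5,008.74
Payment period 7: opening $5,008.74; interest $151.00 → $5,159.74; payment $720.00; balance $4,439.74
Payment period 8: opening $4,439.74; interest $134.00 → $4,573.74; payment $720.00; balance $3,853.74
Payment period 9: opening $3,853.74; interest $116.00 → $3,969.74; payment $720.00; balance $3,249.74
Payment period 10: opening $3,249.74; interest $98.00 → $3,347.74; payment $720.00; balance $2,627.74
Payment period 11: opening $2,627.74; interest $79.00 → $2,706.74; payment $720.00; balance $1,986.74
Payment period 12: opening $1,986.74; interest $60.00 → $2,046.74; payment $720.00; balance $1,326.74
Payment period 13: opening $1,326.74; interest $40.00 → $1,366.74; payment $720.00; balance $646.74
Payment period 14: opening $646.74; interest $20.00 → $666.74; payment $666.74; balance $0.00
Balance reaches $0.00 in payment period 14.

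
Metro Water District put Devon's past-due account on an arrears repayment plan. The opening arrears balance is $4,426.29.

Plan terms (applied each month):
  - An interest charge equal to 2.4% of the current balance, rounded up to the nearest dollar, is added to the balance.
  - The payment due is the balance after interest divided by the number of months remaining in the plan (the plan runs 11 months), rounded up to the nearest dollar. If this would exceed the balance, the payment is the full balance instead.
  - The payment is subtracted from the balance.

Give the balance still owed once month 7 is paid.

Month 1: opening $4,426.29; interest $107.00 → $4,533.29; payment $413.00; balance $4,120.29
Month 2: opening $4,120.29; interest $99.00 → $4,219.29; payment $422.00; balance $3,797.29
Month 3: opening $3,797.29; interest $92.00 → $3,889.29; payment $433.00; balance $3,456.29
Month 4: opening $3,456.29; interest $83.00 → $3,539.29; payment $443.00; balance $3,096.29
Month 5: opening $3,096.29; interest $75.00 → $3,171.29; payment $454.00; balance $2,717.29
Month 6: opening $2,717.29; interest $66.00 → $2,783.29; payment $464.00; balance $2,319.29
Month 7: opening $2,319.29; interest $56.00 → $2,375.29; payment $476.00; balance $1,899.29

$1,899.29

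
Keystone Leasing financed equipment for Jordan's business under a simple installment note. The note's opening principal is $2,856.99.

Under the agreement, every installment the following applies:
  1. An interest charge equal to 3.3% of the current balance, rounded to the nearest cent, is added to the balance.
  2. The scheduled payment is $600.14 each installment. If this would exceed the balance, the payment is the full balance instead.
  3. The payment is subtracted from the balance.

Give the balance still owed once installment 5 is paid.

# | Opening | Interest | Payment | End bal
1 | $2,856.99 | $94.28 | $600.14 | $2,351.13
2 | $2,351.13 | $77.59 | $600.14 | $1,828.58
3 | $1,828.58 | $60.34 | $600.14 | $1,288.78
4 | $1,288.78 | $42.53 | $600.14 | $731.17
5 | $731.17 | $24.13 | $600.14 | $155.16

$155.16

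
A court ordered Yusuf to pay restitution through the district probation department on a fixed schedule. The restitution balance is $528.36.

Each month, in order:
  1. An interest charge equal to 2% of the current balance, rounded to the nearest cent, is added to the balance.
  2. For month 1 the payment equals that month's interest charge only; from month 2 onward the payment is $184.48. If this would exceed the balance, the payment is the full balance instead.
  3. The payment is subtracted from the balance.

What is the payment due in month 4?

$180.60

Month 1: opening $528.36; interest $10.57 → $538.93; payment $10.57; balance $528.36
Month 2: opening $528.36; interest $10.57 → $538.93; payment $184.48; balance $354.45
Month 3: opening $354.45; interest $7.09 → $361.54; payment $184.48; balance $177.06
Month 4: opening $177.06; interest $3.54 → $180.60; payment $180.60; balance $0.00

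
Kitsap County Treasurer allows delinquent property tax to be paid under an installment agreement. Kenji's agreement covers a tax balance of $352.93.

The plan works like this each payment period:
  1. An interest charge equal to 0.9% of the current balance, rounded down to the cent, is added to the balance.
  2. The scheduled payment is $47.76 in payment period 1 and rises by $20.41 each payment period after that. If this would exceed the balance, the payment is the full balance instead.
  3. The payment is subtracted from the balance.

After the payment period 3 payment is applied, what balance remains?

$156.54

Payment period 1: $352.93 +$3.17 interest = $356.10; pay $47.76 → $308.34
Payment period 2: $308.34 +$2.77 interest = $311.11; pay $68.17 → $242.94
Payment period 3: $242.94 +$2.18 interest = $245.12; pay $88.58 → $156.54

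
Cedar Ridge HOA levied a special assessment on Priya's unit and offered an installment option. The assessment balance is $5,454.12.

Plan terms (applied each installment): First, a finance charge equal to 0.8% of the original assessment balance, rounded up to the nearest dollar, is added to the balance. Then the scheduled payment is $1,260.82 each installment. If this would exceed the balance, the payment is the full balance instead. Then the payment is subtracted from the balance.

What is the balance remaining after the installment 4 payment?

$586.84

# | Opening | Interest | Payment | End bal
1 | $5,454.12 | $44.00 | $1,260.82 | $4,237.30
2 | $4,237.30 | $44.00 | $1,260.82 | $3,020.48
3 | $3,020.48 | $44.00 | $1,260.82 | $1,803.66
4 | $1,803.66 | $44.00 | $1,260.82 | $586.84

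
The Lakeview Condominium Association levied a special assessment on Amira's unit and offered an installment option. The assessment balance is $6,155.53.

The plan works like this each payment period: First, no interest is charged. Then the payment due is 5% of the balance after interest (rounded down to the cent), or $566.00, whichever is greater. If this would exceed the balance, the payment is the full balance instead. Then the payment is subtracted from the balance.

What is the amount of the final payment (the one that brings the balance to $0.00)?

$495.53

Payment period 1: opening $6,155.53; payment $566.00; balance $5,589.53
Payment period 2: opening $5,589.53; payment $566.00; balance $5,023.53
Payment period 3: opening $5,023.53; payment $566.00; balance $4,457.53
Payment period 4: opening $4,457.53; payment $566.00; balance $3,891.53
Payment period 5: opening $3,891.53; payment $566.00; balance $3,325.53
Payment period 6: opening $3,325.53; payment $566.00; balance $2,759.53
Payment period 7: opening $2,759.53; payment $566.00; balance $2,193.53
Payment period 8: opening $2,193.53; payment $566.00; balance $1,627.53
Payment period 9: opening $1,627.53; payment $566.00; balance $1,061.53
Payment period 10: opening $1,061.53; payment $566.00; balance $495.53
Payment period 11: opening $495.53; payment $495.53; balance $0.00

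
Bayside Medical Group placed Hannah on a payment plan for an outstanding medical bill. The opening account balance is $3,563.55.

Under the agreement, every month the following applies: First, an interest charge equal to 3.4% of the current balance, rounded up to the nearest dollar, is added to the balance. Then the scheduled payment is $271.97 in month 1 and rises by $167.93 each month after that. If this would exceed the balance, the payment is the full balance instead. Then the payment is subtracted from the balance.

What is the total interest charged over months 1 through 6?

$534.00

Month 1: $3,563.55 +$122.00 interest = $3,685.55; pay $271.97 → $3,413.58
Month 2: $3,413.58 +$117.00 interest = $3,530.58; pay $439.90 → $3,090.68
Month 3: $3,090.68 +$106.00 interest = $3,196.68; pay $607.83 → $2,588.85
Month 4: $2,588.85 +$89.00 interest = $2,677.85; pay $775.76 → $1,902.09
Month 5: $1,902.09 +$65.00 interest = $1,967.09; pay $943.69 → $1,023.40
Month 6: $1,023.40 +$35.00 interest = $1,058.40; pay $1,058.40 → $0.00
Total interest: $122.00 + $117.00 + $106.00 + $89.00 + $65.00 + $35.00 = $534.00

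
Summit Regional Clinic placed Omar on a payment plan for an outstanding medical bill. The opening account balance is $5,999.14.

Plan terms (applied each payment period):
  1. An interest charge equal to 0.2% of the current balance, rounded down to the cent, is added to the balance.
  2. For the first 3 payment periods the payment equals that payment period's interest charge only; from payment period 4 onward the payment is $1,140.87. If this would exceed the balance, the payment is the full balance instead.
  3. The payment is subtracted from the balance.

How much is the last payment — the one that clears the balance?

$332.80

Payment period 1: opening $5,999.14; interest $11.99 → $6,011.13; payment $11.99; balance $5,999.14
Payment period 2: opening $5,999.14; interest $11.99 → $6,011.13; payment $11.99; balance $5,999.14
Payment period 3: opening $5,999.14; interest $11.99 → $6,011.13; payment $11.99; balance $5,999.14
Payment period 4: opening $5,999.14; interest $11.99 → $6,011.13; payment $1,140.87; balance $4,870.26
Payment period 5: opening $4,870.26; interest $9.74 → $4,880.00; payment $1,140.87; balance $3,739.13
Payment period 6: opening $3,739.13; interest $7.47 → $3,746.60; payment $1,140.87; balance $2,605.73
Payment period 7: opening $2,605.73; interest $5.21 → $2,610.94; payment $1,140.87; balance $1,470.07
Payment period 8: opening $1,470.07; interest $2.94 → $1,473.01; payment $1,140.87; balance $332.14
Payment period 9: opening $332.14; interest $0.66 → $332.80; payment $332.80; balance $0.00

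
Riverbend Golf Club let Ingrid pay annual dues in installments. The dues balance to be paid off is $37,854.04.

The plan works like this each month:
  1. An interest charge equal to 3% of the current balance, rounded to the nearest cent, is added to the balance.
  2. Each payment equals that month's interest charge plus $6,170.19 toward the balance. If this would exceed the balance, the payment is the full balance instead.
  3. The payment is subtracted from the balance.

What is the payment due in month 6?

# | Opening | Interest | Payment | End bal
1 | $37,854.04 | $1,135.62 | $7,305.81 | $31,683.85
2 | $31,683.85 | $950.52 | $7,120.71 | $25,513.66
3 | $25,513.66 | $765.41 | $6,935.60 | $19,343.47
4 | $19,343.47 | $580.30 | $6,750.49 | $13,173.28
5 | $13,173.28 | $395.20 | $6,565.39 | $7,003.09
6 | $7,003.09 | $210.09 | $6,380.28 | $832.90

$6,380.28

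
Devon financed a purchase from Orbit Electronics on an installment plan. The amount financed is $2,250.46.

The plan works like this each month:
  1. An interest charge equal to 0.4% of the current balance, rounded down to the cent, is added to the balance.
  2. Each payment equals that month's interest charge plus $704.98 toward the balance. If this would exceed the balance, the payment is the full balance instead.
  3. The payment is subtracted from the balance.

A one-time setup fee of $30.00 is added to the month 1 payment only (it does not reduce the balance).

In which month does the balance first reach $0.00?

4

Month 1: opening $2,250.46; interest $9.00 → $2,259.46; payment $713.98 (+ $30.00 fee); balance $1,545.48
Month 2: opening $1,545.48; interest $6.18 → $1,551.66; payment $711.16; balance $840.50
Month 3: opening $840.50; interest $3.36 → $843.86; payment $708.34; balance $135.52
Month 4: opening $135.52; interest $0.54 → $136.06; payment $136.06; balance $0.00
Balance reaches $0.00 in month 4.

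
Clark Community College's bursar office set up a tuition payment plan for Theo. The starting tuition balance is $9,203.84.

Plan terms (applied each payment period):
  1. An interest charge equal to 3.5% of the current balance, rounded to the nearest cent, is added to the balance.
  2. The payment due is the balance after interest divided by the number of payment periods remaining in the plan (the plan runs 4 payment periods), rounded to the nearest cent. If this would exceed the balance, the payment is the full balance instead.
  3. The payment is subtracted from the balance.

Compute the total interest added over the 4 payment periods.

$834.02

Payment period 1: $9,203.84 +$322.13 interest = $9,525.97; pay $2,381.49 → $7,144.48
Payment period 2: $7,144.48 +$250.06 interest = $7,394.54; pay $2,464.85 → $4,929.69
Payment period 3: $4,929.69 +$172.54 interest = $5,102.23; pay $2,551.12 → $2,551.11
Payment period 4: $2,551.11 +$89.29 interest = $2,640.40; pay $2,640.40 → $0.00
Total interest: $322.13 + $250.06 + $172.54 + $89.29 = $834.02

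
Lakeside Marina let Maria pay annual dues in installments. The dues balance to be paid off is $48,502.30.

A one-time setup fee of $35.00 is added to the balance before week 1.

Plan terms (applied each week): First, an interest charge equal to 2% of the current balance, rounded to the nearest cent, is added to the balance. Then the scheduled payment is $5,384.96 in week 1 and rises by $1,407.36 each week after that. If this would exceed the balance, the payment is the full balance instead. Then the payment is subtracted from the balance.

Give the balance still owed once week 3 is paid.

$30,777.81

Week 1: opening $48,537.30; interest $970.75 → $49,508.05; payment $5,384.96; balance $44,123.09
Week 2: opening $44,123.09; interest $882.46 → $45,005.55; payment $6,792.32; balance $38,213.23
Week 3: opening $38,213.23; interest $764.26 → $38,977.49; payment $8,199.68; balance $30,777.81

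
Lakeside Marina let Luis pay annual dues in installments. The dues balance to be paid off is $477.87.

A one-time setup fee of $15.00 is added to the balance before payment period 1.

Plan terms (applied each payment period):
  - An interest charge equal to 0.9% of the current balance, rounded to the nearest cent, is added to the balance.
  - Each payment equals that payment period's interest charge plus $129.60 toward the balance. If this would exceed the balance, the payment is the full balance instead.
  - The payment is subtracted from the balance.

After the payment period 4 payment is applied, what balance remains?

Payment period 1: opening $492.87; interest $4.44 → $497.31; payment $134.04; balance $363.27
Payment period 2: opening $363.27; interest $3.27 → $366.54; payment $132.87; balance $233.67
Payment period 3: opening $233.67; interest $2.10 → $235.77; payment $131.70; balance $104.07
Payment period 4: opening $104.07; interest $0.94 → $105.01; payment $105.01; balance $0.00

$0.00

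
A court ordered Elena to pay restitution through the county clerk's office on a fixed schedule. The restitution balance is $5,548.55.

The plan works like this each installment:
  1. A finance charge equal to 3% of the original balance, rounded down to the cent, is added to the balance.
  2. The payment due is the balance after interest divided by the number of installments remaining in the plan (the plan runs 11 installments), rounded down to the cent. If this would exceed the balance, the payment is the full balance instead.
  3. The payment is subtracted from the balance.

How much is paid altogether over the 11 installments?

$7,379.50

Installment 1: opening $5,548.55; interest $166.45 → $5,715.00; payment $519.54; balance $5,195.46
Installment 2: opening $5,195.46; interest $166.45 → $5,361.91; payment $536.19; balance $4,825.72
Installment 3: opening $4,825.72; interest $166.45 → $4,992.17; payment $554.68; balance $4,437.49
Installment 4: opening $4,437.49; interest $166.45 → $4,603.94; payment $575.49; balance $4,028.45
Installment 5: opening $4,028.45; interest $166.45 → $4,194.90; payment $599.27; balance $3,595.63
Installment 6: opening $3,595.63; interest $166.45 → $3,762.08; payment $627.01; balance $3,135.07
Installment 7: opening $3,135.07; interest $166.45 → $3,301.52; payment $660.30; balance $2,641.22
Installment 8: opening $2,641.22; interest $166.45 → $2,807.67; payment $701.91; balance $2,105.76
Installment 9: opening $2,105.76; interest $166.45 → $2,272.21; payment $757.40; balance $1,514.81
Installment 10: opening $1,514.81; interest $166.45 → $1,681.26; payment $840.63; balance $840.63
Installment 11: opening $840.63; interest $166.45 → $1,007.08; payment $1,007.08; balance $0.00
Total paid: $7,379.50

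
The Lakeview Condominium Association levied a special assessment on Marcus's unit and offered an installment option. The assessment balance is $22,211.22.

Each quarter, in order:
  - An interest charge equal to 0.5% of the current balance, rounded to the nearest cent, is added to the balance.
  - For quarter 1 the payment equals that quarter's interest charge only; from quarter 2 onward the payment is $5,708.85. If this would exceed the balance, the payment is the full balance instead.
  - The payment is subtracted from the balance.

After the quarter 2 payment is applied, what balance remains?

# | Opening | Interest | Payment | End bal
1 | $22,211.22 | $111.06 | $111.06 | $22,211.22
2 | $22,211.22 | $111.06 | $5,708.85 | $16,613.43

$16,613.43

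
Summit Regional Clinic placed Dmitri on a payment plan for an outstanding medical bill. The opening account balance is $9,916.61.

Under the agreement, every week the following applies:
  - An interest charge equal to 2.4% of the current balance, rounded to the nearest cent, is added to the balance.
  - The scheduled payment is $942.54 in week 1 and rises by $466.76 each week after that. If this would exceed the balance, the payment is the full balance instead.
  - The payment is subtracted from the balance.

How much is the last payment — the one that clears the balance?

Week 1: $9,916.61 +$238.00 interest = $10,154.61; pay $942.54 → $9,212.07
Week 2: $9,212.07 +$221.09 interest = $9,433.16; pay $1,409.30 → $8,023.86
Week 3: $8,023.86 +$192.57 interest = $8,216.43; pay $1,876.06 → $6,340.37
Week 4: $6,340.37 +$152.17 interest = $6,492.54; pay $2,342.82 → $4,149.72
Week 5: $4,149.72 +$99.59 interest = $4,249.31; pay $2,809.58 → $1,439.73
Week 6: $1,439.73 +$34.55 interest = $1,474.28; pay $1,474.28 → $0.00

$1,474.28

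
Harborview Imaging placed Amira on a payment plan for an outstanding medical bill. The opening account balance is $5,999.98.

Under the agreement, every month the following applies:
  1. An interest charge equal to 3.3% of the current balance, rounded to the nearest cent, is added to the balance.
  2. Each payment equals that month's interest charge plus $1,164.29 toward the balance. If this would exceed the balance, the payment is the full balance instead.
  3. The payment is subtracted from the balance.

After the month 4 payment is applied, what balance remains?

# | Opening | Interest | Payment | End bal
1 | $5,999.98 | $198.00 | $1,362.29 | $4,835.69
2 | $4,835.69 | $159.58 | $1,323.87 | $3,671.40
3 | $3,671.40 | $121.16 | $1,285.45 | $2,507.11
4 | $2,507.11 | $82.73 | $1,247.02 | $1,342.82

$1,342.82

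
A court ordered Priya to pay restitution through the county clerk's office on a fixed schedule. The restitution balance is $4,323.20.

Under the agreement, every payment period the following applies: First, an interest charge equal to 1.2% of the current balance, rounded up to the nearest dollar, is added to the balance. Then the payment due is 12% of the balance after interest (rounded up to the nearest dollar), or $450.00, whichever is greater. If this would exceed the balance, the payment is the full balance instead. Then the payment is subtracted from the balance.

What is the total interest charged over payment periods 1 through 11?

Payment period 1: opening $4,323.20; interest $52.00 → $4,375.20; payment $526.00; balance $3,849.20
Payment period 2: opening $3,849.20; interest $47.00 → $3,896.20; payment $468.00; balance $3,428.20
Payment period 3: opening $3,428.20; interest $42.00 → $3,470.20; payment $450.00; balance $3,020.20
Payment period 4: opening $3,020.20; interest $37.00 → $3,057.20; payment $450.00; balance $2,607.20
Payment period 5: opening $2,607.20; interest $32.00 → $2,639.20; payment $450.00; balance $2,189.20
Payment period 6: opening $2,189.20; interest $27.00 → $2,216.20; payment $450.00; balance $1,766.20
Payment period 7: opening $1,766.20; interest $22.00 → $1,788.20; payment $450.00; balance $1,338.20
Payment period 8: opening $1,338.20; interest $17.00 → $1,355.20; payment $450.00; balance $905.20
Payment period 9: opening $905.20; interest $11.00 → $916.20; payment $450.00; balance $466.20
Payment period 10: opening $466.20; interest $6.00 → $472.20; payment $450.00; balance $22.20
Payment period 11: opening $22.20; interest $1.00 → $23.20; payment $23.20; balance $0.00
Total interest: $52.00 + $47.00 + $42.00 + $37.00 + $32.00 + $27.00 + $22.00 + $17.00 + $11.00 + $6.00 + $1.00 = $294.00

$294.00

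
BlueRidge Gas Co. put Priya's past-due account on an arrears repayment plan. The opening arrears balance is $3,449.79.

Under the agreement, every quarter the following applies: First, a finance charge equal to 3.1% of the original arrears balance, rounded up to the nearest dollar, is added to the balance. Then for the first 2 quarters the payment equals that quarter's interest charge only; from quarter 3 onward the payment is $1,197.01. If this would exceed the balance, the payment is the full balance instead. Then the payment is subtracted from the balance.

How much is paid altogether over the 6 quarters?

Quarter 1: opening $3,449.79; interest $107.00 → $3,556.79; payment $107.00; balance $3,449.79
Quarter 2: opening $3,449.79; interest $107.00 → $3,556.79; payment $107.00; balance $3,449.79
Quarter 3: opening $3,449.79; interest $107.00 → $3,556.79; payment $1,197.01; balance $2,359.78
Quarter 4: opening $2,359.78; interest $107.00 → $2,466.78; payment $1,197.01; balance $1,269.77
Quarter 5: opening $1,269.77; interest $107.00 → $1,376.77; payment $1,197.01; balance $179.76
Quarter 6: opening $179.76; interest $107.00 → $286.76; payment $286.76; balance $0.00
Total paid: $4,091.79

$4,091.79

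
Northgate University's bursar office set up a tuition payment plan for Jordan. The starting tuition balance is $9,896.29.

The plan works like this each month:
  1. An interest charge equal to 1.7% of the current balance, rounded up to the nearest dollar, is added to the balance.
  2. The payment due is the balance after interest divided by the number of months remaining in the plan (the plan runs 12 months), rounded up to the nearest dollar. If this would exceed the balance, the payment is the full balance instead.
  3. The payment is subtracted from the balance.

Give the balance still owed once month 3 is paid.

$7,806.29

Month 1: $9,896.29 +$169.00 interest = $10,065.29; pay $839.00 → $9,226.29
Month 2: $9,226.29 +$157.00 interest = $9,383.29; pay $854.00 → $8,529.29
Month 3: $8,529.29 +$145.00 interest = $8,674.29; pay $868.00 → $7,806.29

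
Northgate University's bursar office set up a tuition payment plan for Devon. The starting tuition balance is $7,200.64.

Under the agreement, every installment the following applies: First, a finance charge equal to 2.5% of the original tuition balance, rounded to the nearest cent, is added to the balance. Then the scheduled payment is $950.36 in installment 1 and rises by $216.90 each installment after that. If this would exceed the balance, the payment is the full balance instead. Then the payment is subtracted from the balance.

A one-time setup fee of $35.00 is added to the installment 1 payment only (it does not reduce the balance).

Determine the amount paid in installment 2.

$1,167.26

Installment 1: $7,200.64 +$180.02 interest = $7,380.66; pay $950.36 (+ $35.00 fee) → $6,430.30
Installment 2: $6,430.30 +$180.02 interest = $6,610.32; pay $1,167.26 → $5,443.06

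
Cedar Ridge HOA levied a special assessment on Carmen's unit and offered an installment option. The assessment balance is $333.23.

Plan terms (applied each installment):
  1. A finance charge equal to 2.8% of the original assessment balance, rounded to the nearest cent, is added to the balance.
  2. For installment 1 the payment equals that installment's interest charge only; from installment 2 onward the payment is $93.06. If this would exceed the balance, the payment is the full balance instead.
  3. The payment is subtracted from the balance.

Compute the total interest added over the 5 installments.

$46.65

Installment 1: opening $333.23; interest $9.33 → $342.56; payment $9.33; balance $333.23
Installment 2: opening $333.23; interest $9.33 → $342.56; payment $93.06; balance $249.50
Installment 3: opening $249.50; interest $9.33 → $258.83; payment $93.06; balance $165.77
Installment 4: opening $165.77; interest $9.33 → $175.10; payment $93.06; balance $82.04
Installment 5: opening $82.04; interest $9.33 → $91.37; payment $91.37; balance $0.00
Total interest: $9.33 + $9.33 + $9.33 + $9.33 + $9.33 = $46.65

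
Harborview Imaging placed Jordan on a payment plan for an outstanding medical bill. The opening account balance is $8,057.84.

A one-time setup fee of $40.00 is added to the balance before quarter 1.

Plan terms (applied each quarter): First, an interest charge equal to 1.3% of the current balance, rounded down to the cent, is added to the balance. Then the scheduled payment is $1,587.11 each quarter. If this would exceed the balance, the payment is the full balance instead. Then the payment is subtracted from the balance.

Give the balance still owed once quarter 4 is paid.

$2,053.88

Quarter 1: $8,097.84 +$105.27 interest = $8,203.11; pay $1,587.11 → $6,616.00
Quarter 2: $6,616.00 +$86.00 interest = $6,702.00; pay $1,587.11 → $5,114.89
Quarter 3: $5,114.89 +$66.49 interest = $5,181.38; pay $1,587.11 → $3,594.27
Quarter 4: $3,594.27 +$46.72 interest = $3,640.99; pay $1,587.11 → $2,053.88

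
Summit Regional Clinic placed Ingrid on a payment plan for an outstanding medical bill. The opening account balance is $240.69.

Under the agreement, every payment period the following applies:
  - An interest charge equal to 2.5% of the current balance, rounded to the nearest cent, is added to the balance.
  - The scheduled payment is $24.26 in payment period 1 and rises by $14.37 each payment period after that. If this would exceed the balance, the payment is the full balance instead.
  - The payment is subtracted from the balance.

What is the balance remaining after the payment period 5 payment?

$0.00

# | Opening | Interest | Payment | End bal
1 | $240.69 | $6.02 | $24.26 | $222.45
2 | $222.45 | $5.56 | $38.63 | $189.38
3 | $189.38 | $4.73 | $53.00 | $141.11
4 | $141.11 | $3.53 | $67.37 | $77.27
5 | $77.27 | $1.93 | $79.20 | $0.00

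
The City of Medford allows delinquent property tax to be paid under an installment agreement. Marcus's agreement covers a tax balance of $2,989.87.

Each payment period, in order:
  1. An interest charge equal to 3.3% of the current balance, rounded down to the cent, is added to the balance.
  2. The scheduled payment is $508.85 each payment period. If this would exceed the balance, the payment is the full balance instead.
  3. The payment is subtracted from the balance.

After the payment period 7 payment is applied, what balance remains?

Payment period 1: $2,989.87 +$98.66 interest = $3,088.53; pay $508.85 → $2,579.68
Payment period 2: $2,579.68 +$85.12 interest = $2,664.80; pay $508.85 → $2,155.95
Payment period 3: $2,155.95 +$71.14 interest = $2,227.09; pay $508.85 → $1,718.24
Payment period 4: $1,718.24 +$56.70 interest = $1,774.94; pay $508.85 → $1,266.09
Payment period 5: $1,266.09 +$41.78 interest = $1,307.87; pay $508.85 → $799.02
Payment period 6: $799.02 +$26.36 interest = $825.38; pay $508.85 → $316.53
Payment period 7: $316.53 +$10.44 interest = $326.97; pay $326.97 → $0.00

$0.00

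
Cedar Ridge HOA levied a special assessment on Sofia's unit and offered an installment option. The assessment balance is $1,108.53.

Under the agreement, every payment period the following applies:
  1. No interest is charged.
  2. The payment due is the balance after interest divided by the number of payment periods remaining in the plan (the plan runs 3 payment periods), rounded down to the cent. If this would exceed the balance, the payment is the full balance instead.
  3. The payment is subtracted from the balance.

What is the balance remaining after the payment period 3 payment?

# | Opening | Payment | End bal
1 | $1,108.53 | $369.51 | $739.02
2 | $739.02 | $369.51 | $369.51
3 | $369.51 | $369.51 | $0.00

$0.00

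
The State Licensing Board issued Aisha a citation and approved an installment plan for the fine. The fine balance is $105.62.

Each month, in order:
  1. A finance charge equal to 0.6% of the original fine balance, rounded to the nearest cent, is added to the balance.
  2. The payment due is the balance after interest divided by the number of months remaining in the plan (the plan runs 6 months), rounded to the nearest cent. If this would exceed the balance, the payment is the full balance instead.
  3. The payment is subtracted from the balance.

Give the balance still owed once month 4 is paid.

$36.41

# | Opening | Interest | Payment | End bal
1 | $105.62 | $0.63 | $17.71 | $88.54
2 | $88.54 | $0.63 | $17.83 | $71.34
3 | $71.34 | $0.63 | $17.99 | $53.98
4 | $53.98 | $0.63 | $18.20 | $36.41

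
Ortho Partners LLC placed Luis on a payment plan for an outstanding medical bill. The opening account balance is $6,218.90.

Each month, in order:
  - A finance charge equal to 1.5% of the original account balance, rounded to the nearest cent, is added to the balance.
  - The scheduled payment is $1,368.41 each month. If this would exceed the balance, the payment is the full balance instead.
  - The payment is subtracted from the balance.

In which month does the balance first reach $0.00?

5

# | Opening | Interest | Payment | End bal
1 | $6,218.90 | $93.28 | $1,368.41 | $4,943.77
2 | $4,943.77 | $93.28 | $1,368.41 | $3,668.64
3 | $3,668.64 | $93.28 | $1,368.41 | $2,393.51
4 | $2,393.51 | $93.28 | $1,368.41 | $1,118.38
5 | $1,118.38 | $93.28 | $1,211.66 | $0.00
Balance reaches $0.00 in month 5.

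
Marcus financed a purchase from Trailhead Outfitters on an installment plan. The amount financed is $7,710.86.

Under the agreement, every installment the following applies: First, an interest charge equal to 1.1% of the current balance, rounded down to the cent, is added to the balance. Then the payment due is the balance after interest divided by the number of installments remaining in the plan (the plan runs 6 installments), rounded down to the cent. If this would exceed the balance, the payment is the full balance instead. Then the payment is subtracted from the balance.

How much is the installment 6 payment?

$1,372.33

# | Opening | Interest | Payment | End bal
1 | $7,710.86 | $84.81 | $1,299.27 | $6,496.40
2 | $6,496.40 | $71.46 | $1,313.57 | $5,254.29
3 | $5,254.29 | $57.79 | $1,328.02 | $3,984.06
4 | $3,984.06 | $43.82 | $1,342.62 | $2,685.26
5 | $2,685.26 | $29.53 | $1,357.39 | $1,357.40
6 | $1,357.40 | $14.93 | $1,372.33 | $0.00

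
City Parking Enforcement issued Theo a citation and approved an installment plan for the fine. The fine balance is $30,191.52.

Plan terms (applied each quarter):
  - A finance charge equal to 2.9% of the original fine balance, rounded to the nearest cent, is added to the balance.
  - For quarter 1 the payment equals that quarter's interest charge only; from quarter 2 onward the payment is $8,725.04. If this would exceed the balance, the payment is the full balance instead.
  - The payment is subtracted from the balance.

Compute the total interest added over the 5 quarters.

$4,377.75

Quarter 1: opening $30,191.52; interest $875.55 → $31,067.07; payment $875.55; balance $30,191.52
Quarter 2: opening $30,191.52; interest $875.55 → $31,067.07; payment $8,725.04; balance $22,342.03
Quarter 3: opening $22,342.03; interest $875.55 → $23,217.58; payment $8,725.04; balance $14,492.54
Quarter 4: opening $14,492.54; interest $875.55 → $15,368.09; payment $8,725.04; balance $6,643.05
Quarter 5: opening $6,643.05; interest $875.55 → $7,518.60; payment $7,518.60; balance $0.00
Total interest: $875.55 + $875.55 + $875.55 + $875.55 + $875.55 = $4,377.75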